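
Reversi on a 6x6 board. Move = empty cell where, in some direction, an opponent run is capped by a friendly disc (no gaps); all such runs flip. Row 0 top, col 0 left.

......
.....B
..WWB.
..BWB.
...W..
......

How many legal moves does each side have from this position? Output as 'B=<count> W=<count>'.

Answer: B=6 W=7

Derivation:
-- B to move --
(1,1): no bracket -> illegal
(1,2): flips 2 -> legal
(1,3): no bracket -> illegal
(1,4): flips 1 -> legal
(2,1): flips 2 -> legal
(3,1): no bracket -> illegal
(4,2): flips 1 -> legal
(4,4): no bracket -> illegal
(5,2): flips 1 -> legal
(5,3): no bracket -> illegal
(5,4): flips 1 -> legal
B mobility = 6
-- W to move --
(0,4): no bracket -> illegal
(0,5): no bracket -> illegal
(1,3): no bracket -> illegal
(1,4): no bracket -> illegal
(2,1): flips 1 -> legal
(2,5): flips 2 -> legal
(3,1): flips 1 -> legal
(3,5): flips 1 -> legal
(4,1): flips 1 -> legal
(4,2): flips 1 -> legal
(4,4): no bracket -> illegal
(4,5): flips 1 -> legal
W mobility = 7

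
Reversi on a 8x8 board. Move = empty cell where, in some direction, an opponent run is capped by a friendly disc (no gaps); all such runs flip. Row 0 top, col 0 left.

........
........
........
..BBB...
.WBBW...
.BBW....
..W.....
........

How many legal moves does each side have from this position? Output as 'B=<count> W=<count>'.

Answer: B=11 W=8

Derivation:
-- B to move --
(3,0): flips 1 -> legal
(3,1): flips 1 -> legal
(3,5): no bracket -> illegal
(4,0): flips 1 -> legal
(4,5): flips 1 -> legal
(5,0): flips 1 -> legal
(5,4): flips 2 -> legal
(5,5): flips 1 -> legal
(6,1): no bracket -> illegal
(6,3): flips 1 -> legal
(6,4): flips 1 -> legal
(7,1): no bracket -> illegal
(7,2): flips 1 -> legal
(7,3): flips 1 -> legal
B mobility = 11
-- W to move --
(2,1): no bracket -> illegal
(2,2): flips 4 -> legal
(2,3): flips 3 -> legal
(2,4): flips 1 -> legal
(2,5): no bracket -> illegal
(3,1): flips 1 -> legal
(3,5): no bracket -> illegal
(4,0): flips 1 -> legal
(4,5): no bracket -> illegal
(5,0): flips 2 -> legal
(5,4): no bracket -> illegal
(6,0): no bracket -> illegal
(6,1): flips 1 -> legal
(6,3): flips 1 -> legal
W mobility = 8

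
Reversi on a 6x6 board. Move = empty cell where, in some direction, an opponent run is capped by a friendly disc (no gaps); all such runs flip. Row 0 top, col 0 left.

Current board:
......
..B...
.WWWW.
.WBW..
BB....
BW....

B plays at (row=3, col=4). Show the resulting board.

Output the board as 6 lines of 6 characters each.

Answer: ......
..B...
.WWBW.
.WBBB.
BB....
BW....

Derivation:
Place B at (3,4); scan 8 dirs for brackets.
Dir NW: opp run (2,3) capped by B -> flip
Dir N: opp run (2,4), next='.' -> no flip
Dir NE: first cell '.' (not opp) -> no flip
Dir W: opp run (3,3) capped by B -> flip
Dir E: first cell '.' (not opp) -> no flip
Dir SW: first cell '.' (not opp) -> no flip
Dir S: first cell '.' (not opp) -> no flip
Dir SE: first cell '.' (not opp) -> no flip
All flips: (2,3) (3,3)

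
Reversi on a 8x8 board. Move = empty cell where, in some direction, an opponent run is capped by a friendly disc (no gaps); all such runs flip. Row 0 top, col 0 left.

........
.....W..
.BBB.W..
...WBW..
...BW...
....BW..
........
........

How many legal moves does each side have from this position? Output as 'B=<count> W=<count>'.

Answer: B=6 W=7

Derivation:
-- B to move --
(0,4): no bracket -> illegal
(0,5): no bracket -> illegal
(0,6): no bracket -> illegal
(1,4): no bracket -> illegal
(1,6): flips 1 -> legal
(2,4): no bracket -> illegal
(2,6): no bracket -> illegal
(3,2): flips 1 -> legal
(3,6): flips 1 -> legal
(4,2): no bracket -> illegal
(4,5): flips 1 -> legal
(4,6): no bracket -> illegal
(5,3): no bracket -> illegal
(5,6): flips 1 -> legal
(6,4): no bracket -> illegal
(6,5): no bracket -> illegal
(6,6): flips 3 -> legal
B mobility = 6
-- W to move --
(1,0): no bracket -> illegal
(1,1): flips 1 -> legal
(1,2): no bracket -> illegal
(1,3): flips 1 -> legal
(1,4): no bracket -> illegal
(2,0): no bracket -> illegal
(2,4): flips 1 -> legal
(3,0): no bracket -> illegal
(3,1): no bracket -> illegal
(3,2): no bracket -> illegal
(4,2): flips 1 -> legal
(4,5): no bracket -> illegal
(5,2): flips 2 -> legal
(5,3): flips 2 -> legal
(6,3): no bracket -> illegal
(6,4): flips 1 -> legal
(6,5): no bracket -> illegal
W mobility = 7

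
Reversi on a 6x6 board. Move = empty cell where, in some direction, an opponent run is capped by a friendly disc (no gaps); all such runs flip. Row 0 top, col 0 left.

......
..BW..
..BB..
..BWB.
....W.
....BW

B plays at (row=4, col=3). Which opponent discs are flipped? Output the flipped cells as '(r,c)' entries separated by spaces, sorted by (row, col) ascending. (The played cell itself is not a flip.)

Answer: (3,3)

Derivation:
Dir NW: first cell 'B' (not opp) -> no flip
Dir N: opp run (3,3) capped by B -> flip
Dir NE: first cell 'B' (not opp) -> no flip
Dir W: first cell '.' (not opp) -> no flip
Dir E: opp run (4,4), next='.' -> no flip
Dir SW: first cell '.' (not opp) -> no flip
Dir S: first cell '.' (not opp) -> no flip
Dir SE: first cell 'B' (not opp) -> no flip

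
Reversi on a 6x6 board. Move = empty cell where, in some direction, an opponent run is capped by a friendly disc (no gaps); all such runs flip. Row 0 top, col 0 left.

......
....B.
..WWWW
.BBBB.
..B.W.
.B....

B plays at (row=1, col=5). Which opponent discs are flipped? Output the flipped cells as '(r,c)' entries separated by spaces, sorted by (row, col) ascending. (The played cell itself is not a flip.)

Dir NW: first cell '.' (not opp) -> no flip
Dir N: first cell '.' (not opp) -> no flip
Dir NE: edge -> no flip
Dir W: first cell 'B' (not opp) -> no flip
Dir E: edge -> no flip
Dir SW: opp run (2,4) capped by B -> flip
Dir S: opp run (2,5), next='.' -> no flip
Dir SE: edge -> no flip

Answer: (2,4)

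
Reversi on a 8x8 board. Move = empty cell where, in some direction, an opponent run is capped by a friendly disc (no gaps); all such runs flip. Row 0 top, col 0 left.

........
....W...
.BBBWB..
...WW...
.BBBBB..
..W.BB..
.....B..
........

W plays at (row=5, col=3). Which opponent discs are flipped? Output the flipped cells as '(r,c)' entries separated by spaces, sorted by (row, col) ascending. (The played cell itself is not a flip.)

Answer: (4,3)

Derivation:
Dir NW: opp run (4,2), next='.' -> no flip
Dir N: opp run (4,3) capped by W -> flip
Dir NE: opp run (4,4), next='.' -> no flip
Dir W: first cell 'W' (not opp) -> no flip
Dir E: opp run (5,4) (5,5), next='.' -> no flip
Dir SW: first cell '.' (not opp) -> no flip
Dir S: first cell '.' (not opp) -> no flip
Dir SE: first cell '.' (not opp) -> no flip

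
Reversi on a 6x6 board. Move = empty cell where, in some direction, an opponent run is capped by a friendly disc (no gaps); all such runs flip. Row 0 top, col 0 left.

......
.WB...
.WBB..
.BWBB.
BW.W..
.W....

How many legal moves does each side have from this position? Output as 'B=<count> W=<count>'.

Answer: B=9 W=9

Derivation:
-- B to move --
(0,0): flips 1 -> legal
(0,1): flips 2 -> legal
(0,2): no bracket -> illegal
(1,0): flips 1 -> legal
(2,0): flips 1 -> legal
(3,0): flips 1 -> legal
(4,2): flips 2 -> legal
(4,4): no bracket -> illegal
(5,0): flips 2 -> legal
(5,2): flips 1 -> legal
(5,3): flips 1 -> legal
(5,4): no bracket -> illegal
B mobility = 9
-- W to move --
(0,1): no bracket -> illegal
(0,2): flips 2 -> legal
(0,3): flips 1 -> legal
(1,3): flips 3 -> legal
(1,4): flips 1 -> legal
(2,0): no bracket -> illegal
(2,4): flips 2 -> legal
(2,5): flips 1 -> legal
(3,0): flips 1 -> legal
(3,5): flips 2 -> legal
(4,2): no bracket -> illegal
(4,4): flips 2 -> legal
(4,5): no bracket -> illegal
(5,0): no bracket -> illegal
W mobility = 9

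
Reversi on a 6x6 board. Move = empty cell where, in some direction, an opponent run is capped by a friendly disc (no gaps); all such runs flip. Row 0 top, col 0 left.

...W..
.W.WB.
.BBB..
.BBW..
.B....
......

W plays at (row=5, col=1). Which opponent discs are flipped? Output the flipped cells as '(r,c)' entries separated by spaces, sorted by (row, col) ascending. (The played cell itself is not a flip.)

Answer: (2,1) (3,1) (4,1)

Derivation:
Dir NW: first cell '.' (not opp) -> no flip
Dir N: opp run (4,1) (3,1) (2,1) capped by W -> flip
Dir NE: first cell '.' (not opp) -> no flip
Dir W: first cell '.' (not opp) -> no flip
Dir E: first cell '.' (not opp) -> no flip
Dir SW: edge -> no flip
Dir S: edge -> no flip
Dir SE: edge -> no flip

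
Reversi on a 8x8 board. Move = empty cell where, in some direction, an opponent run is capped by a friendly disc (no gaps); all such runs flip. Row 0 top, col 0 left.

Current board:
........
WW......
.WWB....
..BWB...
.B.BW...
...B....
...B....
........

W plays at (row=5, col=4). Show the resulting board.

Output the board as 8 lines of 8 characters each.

Place W at (5,4); scan 8 dirs for brackets.
Dir NW: opp run (4,3) (3,2) capped by W -> flip
Dir N: first cell 'W' (not opp) -> no flip
Dir NE: first cell '.' (not opp) -> no flip
Dir W: opp run (5,3), next='.' -> no flip
Dir E: first cell '.' (not opp) -> no flip
Dir SW: opp run (6,3), next='.' -> no flip
Dir S: first cell '.' (not opp) -> no flip
Dir SE: first cell '.' (not opp) -> no flip
All flips: (3,2) (4,3)

Answer: ........
WW......
.WWB....
..WWB...
.B.WW...
...BW...
...B....
........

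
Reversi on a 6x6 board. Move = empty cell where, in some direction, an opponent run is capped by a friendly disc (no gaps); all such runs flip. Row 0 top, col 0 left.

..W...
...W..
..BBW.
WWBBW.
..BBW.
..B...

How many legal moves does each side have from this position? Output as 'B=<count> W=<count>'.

-- B to move --
(0,1): no bracket -> illegal
(0,3): flips 1 -> legal
(0,4): flips 1 -> legal
(1,1): no bracket -> illegal
(1,2): no bracket -> illegal
(1,4): no bracket -> illegal
(1,5): flips 1 -> legal
(2,0): flips 1 -> legal
(2,1): no bracket -> illegal
(2,5): flips 2 -> legal
(3,5): flips 1 -> legal
(4,0): flips 1 -> legal
(4,1): no bracket -> illegal
(4,5): flips 2 -> legal
(5,3): no bracket -> illegal
(5,4): no bracket -> illegal
(5,5): flips 1 -> legal
B mobility = 9
-- W to move --
(1,1): flips 2 -> legal
(1,2): flips 1 -> legal
(1,4): no bracket -> illegal
(2,1): flips 2 -> legal
(4,1): flips 2 -> legal
(5,1): flips 2 -> legal
(5,3): flips 4 -> legal
(5,4): no bracket -> illegal
W mobility = 6

Answer: B=9 W=6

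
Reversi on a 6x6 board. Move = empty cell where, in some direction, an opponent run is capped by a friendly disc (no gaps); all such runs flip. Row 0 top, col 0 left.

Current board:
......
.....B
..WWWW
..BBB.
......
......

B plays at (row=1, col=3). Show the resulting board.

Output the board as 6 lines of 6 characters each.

Answer: ......
...B.B
..WBWW
..BBB.
......
......

Derivation:
Place B at (1,3); scan 8 dirs for brackets.
Dir NW: first cell '.' (not opp) -> no flip
Dir N: first cell '.' (not opp) -> no flip
Dir NE: first cell '.' (not opp) -> no flip
Dir W: first cell '.' (not opp) -> no flip
Dir E: first cell '.' (not opp) -> no flip
Dir SW: opp run (2,2), next='.' -> no flip
Dir S: opp run (2,3) capped by B -> flip
Dir SE: opp run (2,4), next='.' -> no flip
All flips: (2,3)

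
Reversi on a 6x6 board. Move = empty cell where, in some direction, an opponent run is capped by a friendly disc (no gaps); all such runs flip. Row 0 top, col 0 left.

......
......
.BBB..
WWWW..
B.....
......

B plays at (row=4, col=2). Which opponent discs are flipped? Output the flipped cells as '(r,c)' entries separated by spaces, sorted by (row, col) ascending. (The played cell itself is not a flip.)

Dir NW: opp run (3,1), next='.' -> no flip
Dir N: opp run (3,2) capped by B -> flip
Dir NE: opp run (3,3), next='.' -> no flip
Dir W: first cell '.' (not opp) -> no flip
Dir E: first cell '.' (not opp) -> no flip
Dir SW: first cell '.' (not opp) -> no flip
Dir S: first cell '.' (not opp) -> no flip
Dir SE: first cell '.' (not opp) -> no flip

Answer: (3,2)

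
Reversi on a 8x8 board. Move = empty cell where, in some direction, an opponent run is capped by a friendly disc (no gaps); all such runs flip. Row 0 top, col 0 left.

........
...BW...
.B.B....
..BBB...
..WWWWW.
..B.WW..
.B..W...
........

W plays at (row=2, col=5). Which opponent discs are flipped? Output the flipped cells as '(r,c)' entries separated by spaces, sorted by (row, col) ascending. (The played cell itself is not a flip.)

Answer: (3,4)

Derivation:
Dir NW: first cell 'W' (not opp) -> no flip
Dir N: first cell '.' (not opp) -> no flip
Dir NE: first cell '.' (not opp) -> no flip
Dir W: first cell '.' (not opp) -> no flip
Dir E: first cell '.' (not opp) -> no flip
Dir SW: opp run (3,4) capped by W -> flip
Dir S: first cell '.' (not opp) -> no flip
Dir SE: first cell '.' (not opp) -> no flip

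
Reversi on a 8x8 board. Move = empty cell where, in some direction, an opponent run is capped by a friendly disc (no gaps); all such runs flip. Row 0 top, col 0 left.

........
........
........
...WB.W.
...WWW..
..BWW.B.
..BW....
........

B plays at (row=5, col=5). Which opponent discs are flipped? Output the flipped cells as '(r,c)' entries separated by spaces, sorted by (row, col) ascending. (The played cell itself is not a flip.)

Dir NW: opp run (4,4) (3,3), next='.' -> no flip
Dir N: opp run (4,5), next='.' -> no flip
Dir NE: first cell '.' (not opp) -> no flip
Dir W: opp run (5,4) (5,3) capped by B -> flip
Dir E: first cell 'B' (not opp) -> no flip
Dir SW: first cell '.' (not opp) -> no flip
Dir S: first cell '.' (not opp) -> no flip
Dir SE: first cell '.' (not opp) -> no flip

Answer: (5,3) (5,4)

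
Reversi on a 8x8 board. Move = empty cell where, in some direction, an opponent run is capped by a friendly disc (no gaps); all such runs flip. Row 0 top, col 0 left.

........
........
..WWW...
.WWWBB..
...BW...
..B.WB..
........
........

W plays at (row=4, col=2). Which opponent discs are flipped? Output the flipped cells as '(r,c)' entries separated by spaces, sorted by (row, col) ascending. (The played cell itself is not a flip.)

Answer: (4,3)

Derivation:
Dir NW: first cell 'W' (not opp) -> no flip
Dir N: first cell 'W' (not opp) -> no flip
Dir NE: first cell 'W' (not opp) -> no flip
Dir W: first cell '.' (not opp) -> no flip
Dir E: opp run (4,3) capped by W -> flip
Dir SW: first cell '.' (not opp) -> no flip
Dir S: opp run (5,2), next='.' -> no flip
Dir SE: first cell '.' (not opp) -> no flip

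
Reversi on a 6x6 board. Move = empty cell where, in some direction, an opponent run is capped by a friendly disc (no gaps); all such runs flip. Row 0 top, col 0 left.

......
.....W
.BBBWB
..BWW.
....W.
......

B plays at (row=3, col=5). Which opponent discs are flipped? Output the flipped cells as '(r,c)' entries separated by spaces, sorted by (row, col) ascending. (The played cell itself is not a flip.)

Dir NW: opp run (2,4), next='.' -> no flip
Dir N: first cell 'B' (not opp) -> no flip
Dir NE: edge -> no flip
Dir W: opp run (3,4) (3,3) capped by B -> flip
Dir E: edge -> no flip
Dir SW: opp run (4,4), next='.' -> no flip
Dir S: first cell '.' (not opp) -> no flip
Dir SE: edge -> no flip

Answer: (3,3) (3,4)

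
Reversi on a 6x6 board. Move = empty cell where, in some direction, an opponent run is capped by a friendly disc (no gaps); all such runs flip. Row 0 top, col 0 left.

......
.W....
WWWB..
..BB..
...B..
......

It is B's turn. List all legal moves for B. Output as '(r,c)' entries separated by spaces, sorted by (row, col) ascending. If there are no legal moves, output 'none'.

(0,0): flips 2 -> legal
(0,1): no bracket -> illegal
(0,2): no bracket -> illegal
(1,0): flips 1 -> legal
(1,2): flips 1 -> legal
(1,3): no bracket -> illegal
(3,0): no bracket -> illegal
(3,1): no bracket -> illegal

Answer: (0,0) (1,0) (1,2)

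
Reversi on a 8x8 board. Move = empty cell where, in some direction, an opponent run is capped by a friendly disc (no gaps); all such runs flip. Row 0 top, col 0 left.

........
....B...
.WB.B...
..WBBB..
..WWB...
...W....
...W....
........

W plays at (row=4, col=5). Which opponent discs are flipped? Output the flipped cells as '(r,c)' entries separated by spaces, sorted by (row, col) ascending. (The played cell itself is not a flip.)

Dir NW: opp run (3,4), next='.' -> no flip
Dir N: opp run (3,5), next='.' -> no flip
Dir NE: first cell '.' (not opp) -> no flip
Dir W: opp run (4,4) capped by W -> flip
Dir E: first cell '.' (not opp) -> no flip
Dir SW: first cell '.' (not opp) -> no flip
Dir S: first cell '.' (not opp) -> no flip
Dir SE: first cell '.' (not opp) -> no flip

Answer: (4,4)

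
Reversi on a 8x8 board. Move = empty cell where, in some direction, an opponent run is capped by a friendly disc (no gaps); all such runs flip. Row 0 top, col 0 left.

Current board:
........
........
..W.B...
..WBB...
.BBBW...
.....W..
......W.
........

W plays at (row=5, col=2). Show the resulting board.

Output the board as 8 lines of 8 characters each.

Answer: ........
........
..W.B...
..WBB...
.BWBW...
..W..W..
......W.
........

Derivation:
Place W at (5,2); scan 8 dirs for brackets.
Dir NW: opp run (4,1), next='.' -> no flip
Dir N: opp run (4,2) capped by W -> flip
Dir NE: opp run (4,3) (3,4), next='.' -> no flip
Dir W: first cell '.' (not opp) -> no flip
Dir E: first cell '.' (not opp) -> no flip
Dir SW: first cell '.' (not opp) -> no flip
Dir S: first cell '.' (not opp) -> no flip
Dir SE: first cell '.' (not opp) -> no flip
All flips: (4,2)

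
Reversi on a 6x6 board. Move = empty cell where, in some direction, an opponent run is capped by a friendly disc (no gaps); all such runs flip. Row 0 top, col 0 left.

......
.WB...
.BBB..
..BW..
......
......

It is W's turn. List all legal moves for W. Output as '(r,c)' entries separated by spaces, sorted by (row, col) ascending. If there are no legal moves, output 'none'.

Answer: (1,3) (3,1)

Derivation:
(0,1): no bracket -> illegal
(0,2): no bracket -> illegal
(0,3): no bracket -> illegal
(1,0): no bracket -> illegal
(1,3): flips 2 -> legal
(1,4): no bracket -> illegal
(2,0): no bracket -> illegal
(2,4): no bracket -> illegal
(3,0): no bracket -> illegal
(3,1): flips 2 -> legal
(3,4): no bracket -> illegal
(4,1): no bracket -> illegal
(4,2): no bracket -> illegal
(4,3): no bracket -> illegal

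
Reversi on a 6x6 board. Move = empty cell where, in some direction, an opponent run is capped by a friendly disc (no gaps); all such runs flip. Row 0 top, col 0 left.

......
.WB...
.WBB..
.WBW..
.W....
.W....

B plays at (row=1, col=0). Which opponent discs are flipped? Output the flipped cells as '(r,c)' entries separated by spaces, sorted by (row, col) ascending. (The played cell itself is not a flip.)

Answer: (1,1) (2,1)

Derivation:
Dir NW: edge -> no flip
Dir N: first cell '.' (not opp) -> no flip
Dir NE: first cell '.' (not opp) -> no flip
Dir W: edge -> no flip
Dir E: opp run (1,1) capped by B -> flip
Dir SW: edge -> no flip
Dir S: first cell '.' (not opp) -> no flip
Dir SE: opp run (2,1) capped by B -> flip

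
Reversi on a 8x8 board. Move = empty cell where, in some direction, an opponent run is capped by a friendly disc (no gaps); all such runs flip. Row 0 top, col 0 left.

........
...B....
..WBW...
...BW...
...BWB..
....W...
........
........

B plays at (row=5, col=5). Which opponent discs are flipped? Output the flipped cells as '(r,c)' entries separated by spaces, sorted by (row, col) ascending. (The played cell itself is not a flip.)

Dir NW: opp run (4,4) capped by B -> flip
Dir N: first cell 'B' (not opp) -> no flip
Dir NE: first cell '.' (not opp) -> no flip
Dir W: opp run (5,4), next='.' -> no flip
Dir E: first cell '.' (not opp) -> no flip
Dir SW: first cell '.' (not opp) -> no flip
Dir S: first cell '.' (not opp) -> no flip
Dir SE: first cell '.' (not opp) -> no flip

Answer: (4,4)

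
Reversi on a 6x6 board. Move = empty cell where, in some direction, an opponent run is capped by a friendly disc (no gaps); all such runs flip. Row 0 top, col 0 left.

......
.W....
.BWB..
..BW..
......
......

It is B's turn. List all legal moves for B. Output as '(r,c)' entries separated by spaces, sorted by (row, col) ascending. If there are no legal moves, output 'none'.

Answer: (0,1) (1,2) (3,4) (4,3)

Derivation:
(0,0): no bracket -> illegal
(0,1): flips 1 -> legal
(0,2): no bracket -> illegal
(1,0): no bracket -> illegal
(1,2): flips 1 -> legal
(1,3): no bracket -> illegal
(2,0): no bracket -> illegal
(2,4): no bracket -> illegal
(3,1): no bracket -> illegal
(3,4): flips 1 -> legal
(4,2): no bracket -> illegal
(4,3): flips 1 -> legal
(4,4): no bracket -> illegal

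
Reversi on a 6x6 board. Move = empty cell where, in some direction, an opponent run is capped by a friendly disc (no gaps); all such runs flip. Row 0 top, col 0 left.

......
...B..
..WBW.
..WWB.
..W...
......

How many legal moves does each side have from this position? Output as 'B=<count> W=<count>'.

Answer: B=7 W=6

Derivation:
-- B to move --
(1,1): no bracket -> illegal
(1,2): no bracket -> illegal
(1,4): flips 1 -> legal
(1,5): no bracket -> illegal
(2,1): flips 1 -> legal
(2,5): flips 1 -> legal
(3,1): flips 3 -> legal
(3,5): flips 1 -> legal
(4,1): flips 1 -> legal
(4,3): flips 1 -> legal
(4,4): no bracket -> illegal
(5,1): no bracket -> illegal
(5,2): no bracket -> illegal
(5,3): no bracket -> illegal
B mobility = 7
-- W to move --
(0,2): flips 1 -> legal
(0,3): flips 2 -> legal
(0,4): flips 1 -> legal
(1,2): no bracket -> illegal
(1,4): flips 1 -> legal
(2,5): no bracket -> illegal
(3,5): flips 1 -> legal
(4,3): no bracket -> illegal
(4,4): flips 1 -> legal
(4,5): no bracket -> illegal
W mobility = 6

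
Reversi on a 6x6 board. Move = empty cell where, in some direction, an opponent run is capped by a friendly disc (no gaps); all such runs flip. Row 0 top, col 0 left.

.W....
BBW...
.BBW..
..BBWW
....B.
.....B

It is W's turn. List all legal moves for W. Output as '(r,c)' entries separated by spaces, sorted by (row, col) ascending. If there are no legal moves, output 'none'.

Answer: (2,0) (3,0) (3,1) (4,1) (4,2) (4,3) (5,3) (5,4)

Derivation:
(0,0): no bracket -> illegal
(0,2): no bracket -> illegal
(1,3): no bracket -> illegal
(2,0): flips 2 -> legal
(2,4): no bracket -> illegal
(3,0): flips 1 -> legal
(3,1): flips 4 -> legal
(4,1): flips 1 -> legal
(4,2): flips 2 -> legal
(4,3): flips 1 -> legal
(4,5): no bracket -> illegal
(5,3): flips 1 -> legal
(5,4): flips 1 -> legal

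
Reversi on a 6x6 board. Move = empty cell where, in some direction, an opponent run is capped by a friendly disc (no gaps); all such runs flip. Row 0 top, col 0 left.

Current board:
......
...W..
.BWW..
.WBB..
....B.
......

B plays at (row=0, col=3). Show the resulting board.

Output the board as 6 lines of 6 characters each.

Answer: ...B..
...B..
.BWB..
.WBB..
....B.
......

Derivation:
Place B at (0,3); scan 8 dirs for brackets.
Dir NW: edge -> no flip
Dir N: edge -> no flip
Dir NE: edge -> no flip
Dir W: first cell '.' (not opp) -> no flip
Dir E: first cell '.' (not opp) -> no flip
Dir SW: first cell '.' (not opp) -> no flip
Dir S: opp run (1,3) (2,3) capped by B -> flip
Dir SE: first cell '.' (not opp) -> no flip
All flips: (1,3) (2,3)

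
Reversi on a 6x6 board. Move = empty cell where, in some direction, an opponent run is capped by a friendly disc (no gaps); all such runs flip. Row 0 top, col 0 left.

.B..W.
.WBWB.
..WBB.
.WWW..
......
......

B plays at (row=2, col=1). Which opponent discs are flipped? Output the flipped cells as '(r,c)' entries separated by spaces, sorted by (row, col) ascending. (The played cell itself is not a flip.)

Answer: (1,1) (2,2)

Derivation:
Dir NW: first cell '.' (not opp) -> no flip
Dir N: opp run (1,1) capped by B -> flip
Dir NE: first cell 'B' (not opp) -> no flip
Dir W: first cell '.' (not opp) -> no flip
Dir E: opp run (2,2) capped by B -> flip
Dir SW: first cell '.' (not opp) -> no flip
Dir S: opp run (3,1), next='.' -> no flip
Dir SE: opp run (3,2), next='.' -> no flip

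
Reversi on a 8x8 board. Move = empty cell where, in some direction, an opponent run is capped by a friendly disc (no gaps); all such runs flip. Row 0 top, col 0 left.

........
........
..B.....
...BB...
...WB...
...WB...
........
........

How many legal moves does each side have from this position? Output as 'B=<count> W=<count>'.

-- B to move --
(3,2): flips 1 -> legal
(4,2): flips 1 -> legal
(5,2): flips 2 -> legal
(6,2): flips 1 -> legal
(6,3): flips 2 -> legal
(6,4): no bracket -> illegal
B mobility = 5
-- W to move --
(1,1): no bracket -> illegal
(1,2): no bracket -> illegal
(1,3): no bracket -> illegal
(2,1): no bracket -> illegal
(2,3): flips 1 -> legal
(2,4): no bracket -> illegal
(2,5): flips 1 -> legal
(3,1): no bracket -> illegal
(3,2): no bracket -> illegal
(3,5): flips 1 -> legal
(4,2): no bracket -> illegal
(4,5): flips 1 -> legal
(5,5): flips 1 -> legal
(6,3): no bracket -> illegal
(6,4): no bracket -> illegal
(6,5): flips 1 -> legal
W mobility = 6

Answer: B=5 W=6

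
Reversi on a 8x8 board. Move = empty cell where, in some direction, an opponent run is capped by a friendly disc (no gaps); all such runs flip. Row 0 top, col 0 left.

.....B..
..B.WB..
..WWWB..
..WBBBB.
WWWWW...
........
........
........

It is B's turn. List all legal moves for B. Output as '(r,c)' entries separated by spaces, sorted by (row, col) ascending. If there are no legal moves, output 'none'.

Answer: (0,3) (0,4) (1,1) (1,3) (2,1) (3,1) (5,0) (5,1) (5,2) (5,3) (5,4) (5,5)

Derivation:
(0,3): flips 1 -> legal
(0,4): flips 2 -> legal
(1,1): flips 1 -> legal
(1,3): flips 3 -> legal
(2,1): flips 3 -> legal
(3,0): no bracket -> illegal
(3,1): flips 1 -> legal
(4,5): no bracket -> illegal
(5,0): flips 4 -> legal
(5,1): flips 1 -> legal
(5,2): flips 4 -> legal
(5,3): flips 2 -> legal
(5,4): flips 1 -> legal
(5,5): flips 1 -> legal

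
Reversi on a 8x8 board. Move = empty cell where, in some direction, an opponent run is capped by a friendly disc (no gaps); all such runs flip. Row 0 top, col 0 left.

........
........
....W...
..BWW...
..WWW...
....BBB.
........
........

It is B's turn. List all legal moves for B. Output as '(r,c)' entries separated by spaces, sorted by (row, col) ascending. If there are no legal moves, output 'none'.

Answer: (1,4) (2,2) (3,5) (5,2)

Derivation:
(1,3): no bracket -> illegal
(1,4): flips 3 -> legal
(1,5): no bracket -> illegal
(2,2): flips 2 -> legal
(2,3): no bracket -> illegal
(2,5): no bracket -> illegal
(3,1): no bracket -> illegal
(3,5): flips 2 -> legal
(4,1): no bracket -> illegal
(4,5): no bracket -> illegal
(5,1): no bracket -> illegal
(5,2): flips 1 -> legal
(5,3): no bracket -> illegal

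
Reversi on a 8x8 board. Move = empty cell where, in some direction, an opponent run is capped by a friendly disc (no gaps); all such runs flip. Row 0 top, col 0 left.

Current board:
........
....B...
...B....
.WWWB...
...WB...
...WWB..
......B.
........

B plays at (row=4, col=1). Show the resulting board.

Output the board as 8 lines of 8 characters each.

Answer: ........
....B...
...B....
.WBWB...
.B.WB...
...WWB..
......B.
........

Derivation:
Place B at (4,1); scan 8 dirs for brackets.
Dir NW: first cell '.' (not opp) -> no flip
Dir N: opp run (3,1), next='.' -> no flip
Dir NE: opp run (3,2) capped by B -> flip
Dir W: first cell '.' (not opp) -> no flip
Dir E: first cell '.' (not opp) -> no flip
Dir SW: first cell '.' (not opp) -> no flip
Dir S: first cell '.' (not opp) -> no flip
Dir SE: first cell '.' (not opp) -> no flip
All flips: (3,2)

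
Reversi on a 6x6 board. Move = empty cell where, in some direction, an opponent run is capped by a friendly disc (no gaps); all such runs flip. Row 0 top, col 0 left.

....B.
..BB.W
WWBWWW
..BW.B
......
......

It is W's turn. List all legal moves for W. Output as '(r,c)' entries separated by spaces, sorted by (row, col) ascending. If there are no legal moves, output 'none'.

(0,1): flips 1 -> legal
(0,2): flips 1 -> legal
(0,3): flips 2 -> legal
(0,5): no bracket -> illegal
(1,1): flips 1 -> legal
(1,4): no bracket -> illegal
(3,1): flips 1 -> legal
(3,4): no bracket -> illegal
(4,1): flips 1 -> legal
(4,2): no bracket -> illegal
(4,3): flips 1 -> legal
(4,4): no bracket -> illegal
(4,5): flips 1 -> legal

Answer: (0,1) (0,2) (0,3) (1,1) (3,1) (4,1) (4,3) (4,5)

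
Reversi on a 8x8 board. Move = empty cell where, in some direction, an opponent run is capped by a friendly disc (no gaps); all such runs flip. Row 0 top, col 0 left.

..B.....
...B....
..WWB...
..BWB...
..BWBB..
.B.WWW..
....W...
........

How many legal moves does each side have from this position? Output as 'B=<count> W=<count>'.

-- B to move --
(1,1): flips 2 -> legal
(1,2): flips 2 -> legal
(1,4): flips 1 -> legal
(2,1): flips 2 -> legal
(3,1): flips 1 -> legal
(4,6): no bracket -> illegal
(5,2): flips 1 -> legal
(5,6): no bracket -> illegal
(6,2): flips 1 -> legal
(6,3): flips 5 -> legal
(6,5): flips 3 -> legal
(6,6): flips 1 -> legal
(7,3): no bracket -> illegal
(7,4): flips 2 -> legal
(7,5): flips 2 -> legal
B mobility = 12
-- W to move --
(0,1): no bracket -> illegal
(0,3): flips 1 -> legal
(0,4): flips 1 -> legal
(1,1): no bracket -> illegal
(1,2): no bracket -> illegal
(1,4): flips 3 -> legal
(1,5): flips 1 -> legal
(2,1): flips 1 -> legal
(2,5): flips 2 -> legal
(3,1): flips 2 -> legal
(3,5): flips 3 -> legal
(3,6): flips 1 -> legal
(4,0): no bracket -> illegal
(4,1): flips 2 -> legal
(4,6): flips 2 -> legal
(5,0): no bracket -> illegal
(5,2): flips 2 -> legal
(5,6): flips 2 -> legal
(6,0): flips 2 -> legal
(6,1): no bracket -> illegal
(6,2): no bracket -> illegal
W mobility = 14

Answer: B=12 W=14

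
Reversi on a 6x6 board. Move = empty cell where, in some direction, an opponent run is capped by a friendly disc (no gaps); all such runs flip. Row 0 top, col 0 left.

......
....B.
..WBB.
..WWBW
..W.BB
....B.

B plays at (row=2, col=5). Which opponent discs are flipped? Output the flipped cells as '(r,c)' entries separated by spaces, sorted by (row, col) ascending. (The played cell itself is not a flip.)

Answer: (3,5)

Derivation:
Dir NW: first cell 'B' (not opp) -> no flip
Dir N: first cell '.' (not opp) -> no flip
Dir NE: edge -> no flip
Dir W: first cell 'B' (not opp) -> no flip
Dir E: edge -> no flip
Dir SW: first cell 'B' (not opp) -> no flip
Dir S: opp run (3,5) capped by B -> flip
Dir SE: edge -> no flip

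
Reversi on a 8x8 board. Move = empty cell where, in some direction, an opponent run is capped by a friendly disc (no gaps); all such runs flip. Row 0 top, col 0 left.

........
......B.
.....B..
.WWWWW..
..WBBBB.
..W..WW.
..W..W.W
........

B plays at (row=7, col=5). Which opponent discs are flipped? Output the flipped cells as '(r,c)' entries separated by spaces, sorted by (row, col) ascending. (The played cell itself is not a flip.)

Dir NW: first cell '.' (not opp) -> no flip
Dir N: opp run (6,5) (5,5) capped by B -> flip
Dir NE: first cell '.' (not opp) -> no flip
Dir W: first cell '.' (not opp) -> no flip
Dir E: first cell '.' (not opp) -> no flip
Dir SW: edge -> no flip
Dir S: edge -> no flip
Dir SE: edge -> no flip

Answer: (5,5) (6,5)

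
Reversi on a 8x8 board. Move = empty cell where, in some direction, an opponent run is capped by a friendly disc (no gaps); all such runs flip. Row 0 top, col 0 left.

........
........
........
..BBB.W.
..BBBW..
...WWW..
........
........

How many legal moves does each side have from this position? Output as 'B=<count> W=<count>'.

Answer: B=7 W=7

Derivation:
-- B to move --
(2,5): no bracket -> illegal
(2,6): no bracket -> illegal
(2,7): no bracket -> illegal
(3,5): no bracket -> illegal
(3,7): no bracket -> illegal
(4,6): flips 1 -> legal
(4,7): no bracket -> illegal
(5,2): no bracket -> illegal
(5,6): flips 1 -> legal
(6,2): flips 1 -> legal
(6,3): flips 1 -> legal
(6,4): flips 2 -> legal
(6,5): flips 1 -> legal
(6,6): flips 1 -> legal
B mobility = 7
-- W to move --
(2,1): flips 2 -> legal
(2,2): flips 2 -> legal
(2,3): flips 3 -> legal
(2,4): flips 2 -> legal
(2,5): no bracket -> illegal
(3,1): flips 1 -> legal
(3,5): flips 1 -> legal
(4,1): flips 3 -> legal
(5,1): no bracket -> illegal
(5,2): no bracket -> illegal
W mobility = 7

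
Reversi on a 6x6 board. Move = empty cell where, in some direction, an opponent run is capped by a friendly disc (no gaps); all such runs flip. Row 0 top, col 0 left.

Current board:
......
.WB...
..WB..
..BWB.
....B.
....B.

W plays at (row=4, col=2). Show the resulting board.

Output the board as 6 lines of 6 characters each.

Place W at (4,2); scan 8 dirs for brackets.
Dir NW: first cell '.' (not opp) -> no flip
Dir N: opp run (3,2) capped by W -> flip
Dir NE: first cell 'W' (not opp) -> no flip
Dir W: first cell '.' (not opp) -> no flip
Dir E: first cell '.' (not opp) -> no flip
Dir SW: first cell '.' (not opp) -> no flip
Dir S: first cell '.' (not opp) -> no flip
Dir SE: first cell '.' (not opp) -> no flip
All flips: (3,2)

Answer: ......
.WB...
..WB..
..WWB.
..W.B.
....B.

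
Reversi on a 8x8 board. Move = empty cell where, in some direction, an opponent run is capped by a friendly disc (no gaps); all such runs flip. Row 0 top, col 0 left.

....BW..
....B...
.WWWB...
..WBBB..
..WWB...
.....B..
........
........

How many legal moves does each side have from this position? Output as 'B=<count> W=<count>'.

Answer: B=10 W=6

Derivation:
-- B to move --
(0,6): flips 1 -> legal
(1,0): no bracket -> illegal
(1,1): flips 1 -> legal
(1,2): flips 1 -> legal
(1,3): flips 1 -> legal
(1,5): no bracket -> illegal
(1,6): no bracket -> illegal
(2,0): flips 3 -> legal
(3,0): no bracket -> illegal
(3,1): flips 1 -> legal
(4,1): flips 4 -> legal
(5,1): flips 1 -> legal
(5,2): flips 1 -> legal
(5,3): flips 1 -> legal
(5,4): no bracket -> illegal
B mobility = 10
-- W to move --
(0,3): flips 1 -> legal
(1,3): no bracket -> illegal
(1,5): flips 2 -> legal
(2,5): flips 2 -> legal
(2,6): no bracket -> illegal
(3,6): flips 3 -> legal
(4,5): flips 2 -> legal
(4,6): no bracket -> illegal
(5,3): no bracket -> illegal
(5,4): no bracket -> illegal
(5,6): no bracket -> illegal
(6,4): no bracket -> illegal
(6,5): no bracket -> illegal
(6,6): flips 3 -> legal
W mobility = 6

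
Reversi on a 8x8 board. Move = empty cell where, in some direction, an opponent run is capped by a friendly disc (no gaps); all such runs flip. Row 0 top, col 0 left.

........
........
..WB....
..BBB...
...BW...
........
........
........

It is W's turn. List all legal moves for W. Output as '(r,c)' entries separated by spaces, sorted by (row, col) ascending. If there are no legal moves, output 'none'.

(1,2): no bracket -> illegal
(1,3): no bracket -> illegal
(1,4): no bracket -> illegal
(2,1): no bracket -> illegal
(2,4): flips 2 -> legal
(2,5): no bracket -> illegal
(3,1): no bracket -> illegal
(3,5): no bracket -> illegal
(4,1): no bracket -> illegal
(4,2): flips 2 -> legal
(4,5): no bracket -> illegal
(5,2): no bracket -> illegal
(5,3): no bracket -> illegal
(5,4): no bracket -> illegal

Answer: (2,4) (4,2)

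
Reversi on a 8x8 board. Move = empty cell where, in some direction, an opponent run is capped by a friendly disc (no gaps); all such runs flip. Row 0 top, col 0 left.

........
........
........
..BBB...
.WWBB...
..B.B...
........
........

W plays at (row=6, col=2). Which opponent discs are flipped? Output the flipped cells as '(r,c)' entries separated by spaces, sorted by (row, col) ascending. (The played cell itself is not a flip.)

Dir NW: first cell '.' (not opp) -> no flip
Dir N: opp run (5,2) capped by W -> flip
Dir NE: first cell '.' (not opp) -> no flip
Dir W: first cell '.' (not opp) -> no flip
Dir E: first cell '.' (not opp) -> no flip
Dir SW: first cell '.' (not opp) -> no flip
Dir S: first cell '.' (not opp) -> no flip
Dir SE: first cell '.' (not opp) -> no flip

Answer: (5,2)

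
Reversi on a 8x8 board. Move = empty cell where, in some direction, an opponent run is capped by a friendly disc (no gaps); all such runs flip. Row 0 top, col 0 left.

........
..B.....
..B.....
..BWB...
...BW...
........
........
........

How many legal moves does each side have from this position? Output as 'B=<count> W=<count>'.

Answer: B=4 W=6

Derivation:
-- B to move --
(2,3): flips 1 -> legal
(2,4): no bracket -> illegal
(3,5): no bracket -> illegal
(4,2): no bracket -> illegal
(4,5): flips 1 -> legal
(5,3): no bracket -> illegal
(5,4): flips 1 -> legal
(5,5): flips 2 -> legal
B mobility = 4
-- W to move --
(0,1): no bracket -> illegal
(0,2): no bracket -> illegal
(0,3): no bracket -> illegal
(1,1): flips 1 -> legal
(1,3): no bracket -> illegal
(2,1): no bracket -> illegal
(2,3): no bracket -> illegal
(2,4): flips 1 -> legal
(2,5): no bracket -> illegal
(3,1): flips 1 -> legal
(3,5): flips 1 -> legal
(4,1): no bracket -> illegal
(4,2): flips 1 -> legal
(4,5): no bracket -> illegal
(5,2): no bracket -> illegal
(5,3): flips 1 -> legal
(5,4): no bracket -> illegal
W mobility = 6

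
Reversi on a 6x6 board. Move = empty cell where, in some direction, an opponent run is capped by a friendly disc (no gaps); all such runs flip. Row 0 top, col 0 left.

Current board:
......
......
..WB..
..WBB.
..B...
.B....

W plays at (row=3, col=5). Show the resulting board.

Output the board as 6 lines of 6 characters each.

Place W at (3,5); scan 8 dirs for brackets.
Dir NW: first cell '.' (not opp) -> no flip
Dir N: first cell '.' (not opp) -> no flip
Dir NE: edge -> no flip
Dir W: opp run (3,4) (3,3) capped by W -> flip
Dir E: edge -> no flip
Dir SW: first cell '.' (not opp) -> no flip
Dir S: first cell '.' (not opp) -> no flip
Dir SE: edge -> no flip
All flips: (3,3) (3,4)

Answer: ......
......
..WB..
..WWWW
..B...
.B....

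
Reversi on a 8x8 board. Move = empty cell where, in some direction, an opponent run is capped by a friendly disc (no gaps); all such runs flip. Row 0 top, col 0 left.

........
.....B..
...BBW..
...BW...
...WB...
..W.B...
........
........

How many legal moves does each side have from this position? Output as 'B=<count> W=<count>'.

-- B to move --
(1,4): no bracket -> illegal
(1,6): no bracket -> illegal
(2,6): flips 1 -> legal
(3,2): flips 1 -> legal
(3,5): flips 2 -> legal
(3,6): no bracket -> illegal
(4,1): no bracket -> illegal
(4,2): flips 1 -> legal
(4,5): flips 1 -> legal
(5,1): no bracket -> illegal
(5,3): flips 1 -> legal
(6,1): no bracket -> illegal
(6,2): no bracket -> illegal
(6,3): no bracket -> illegal
B mobility = 6
-- W to move --
(0,4): no bracket -> illegal
(0,5): flips 1 -> legal
(0,6): no bracket -> illegal
(1,2): flips 1 -> legal
(1,3): flips 2 -> legal
(1,4): flips 1 -> legal
(1,6): no bracket -> illegal
(2,2): flips 2 -> legal
(2,6): no bracket -> illegal
(3,2): flips 1 -> legal
(3,5): no bracket -> illegal
(4,2): no bracket -> illegal
(4,5): flips 1 -> legal
(5,3): no bracket -> illegal
(5,5): no bracket -> illegal
(6,3): no bracket -> illegal
(6,4): flips 2 -> legal
(6,5): flips 1 -> legal
W mobility = 9

Answer: B=6 W=9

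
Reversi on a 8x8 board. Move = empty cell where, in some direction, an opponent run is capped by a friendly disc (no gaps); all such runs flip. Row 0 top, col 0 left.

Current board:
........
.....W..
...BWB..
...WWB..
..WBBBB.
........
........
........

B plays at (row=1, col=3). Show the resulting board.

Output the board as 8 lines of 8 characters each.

Place B at (1,3); scan 8 dirs for brackets.
Dir NW: first cell '.' (not opp) -> no flip
Dir N: first cell '.' (not opp) -> no flip
Dir NE: first cell '.' (not opp) -> no flip
Dir W: first cell '.' (not opp) -> no flip
Dir E: first cell '.' (not opp) -> no flip
Dir SW: first cell '.' (not opp) -> no flip
Dir S: first cell 'B' (not opp) -> no flip
Dir SE: opp run (2,4) capped by B -> flip
All flips: (2,4)

Answer: ........
...B.W..
...BBB..
...WWB..
..WBBBB.
........
........
........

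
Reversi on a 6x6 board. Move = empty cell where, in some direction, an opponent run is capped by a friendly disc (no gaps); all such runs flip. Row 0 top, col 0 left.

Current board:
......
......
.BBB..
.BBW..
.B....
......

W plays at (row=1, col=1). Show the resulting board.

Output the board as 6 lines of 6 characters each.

Answer: ......
.W....
.BWB..
.BBW..
.B....
......

Derivation:
Place W at (1,1); scan 8 dirs for brackets.
Dir NW: first cell '.' (not opp) -> no flip
Dir N: first cell '.' (not opp) -> no flip
Dir NE: first cell '.' (not opp) -> no flip
Dir W: first cell '.' (not opp) -> no flip
Dir E: first cell '.' (not opp) -> no flip
Dir SW: first cell '.' (not opp) -> no flip
Dir S: opp run (2,1) (3,1) (4,1), next='.' -> no flip
Dir SE: opp run (2,2) capped by W -> flip
All flips: (2,2)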